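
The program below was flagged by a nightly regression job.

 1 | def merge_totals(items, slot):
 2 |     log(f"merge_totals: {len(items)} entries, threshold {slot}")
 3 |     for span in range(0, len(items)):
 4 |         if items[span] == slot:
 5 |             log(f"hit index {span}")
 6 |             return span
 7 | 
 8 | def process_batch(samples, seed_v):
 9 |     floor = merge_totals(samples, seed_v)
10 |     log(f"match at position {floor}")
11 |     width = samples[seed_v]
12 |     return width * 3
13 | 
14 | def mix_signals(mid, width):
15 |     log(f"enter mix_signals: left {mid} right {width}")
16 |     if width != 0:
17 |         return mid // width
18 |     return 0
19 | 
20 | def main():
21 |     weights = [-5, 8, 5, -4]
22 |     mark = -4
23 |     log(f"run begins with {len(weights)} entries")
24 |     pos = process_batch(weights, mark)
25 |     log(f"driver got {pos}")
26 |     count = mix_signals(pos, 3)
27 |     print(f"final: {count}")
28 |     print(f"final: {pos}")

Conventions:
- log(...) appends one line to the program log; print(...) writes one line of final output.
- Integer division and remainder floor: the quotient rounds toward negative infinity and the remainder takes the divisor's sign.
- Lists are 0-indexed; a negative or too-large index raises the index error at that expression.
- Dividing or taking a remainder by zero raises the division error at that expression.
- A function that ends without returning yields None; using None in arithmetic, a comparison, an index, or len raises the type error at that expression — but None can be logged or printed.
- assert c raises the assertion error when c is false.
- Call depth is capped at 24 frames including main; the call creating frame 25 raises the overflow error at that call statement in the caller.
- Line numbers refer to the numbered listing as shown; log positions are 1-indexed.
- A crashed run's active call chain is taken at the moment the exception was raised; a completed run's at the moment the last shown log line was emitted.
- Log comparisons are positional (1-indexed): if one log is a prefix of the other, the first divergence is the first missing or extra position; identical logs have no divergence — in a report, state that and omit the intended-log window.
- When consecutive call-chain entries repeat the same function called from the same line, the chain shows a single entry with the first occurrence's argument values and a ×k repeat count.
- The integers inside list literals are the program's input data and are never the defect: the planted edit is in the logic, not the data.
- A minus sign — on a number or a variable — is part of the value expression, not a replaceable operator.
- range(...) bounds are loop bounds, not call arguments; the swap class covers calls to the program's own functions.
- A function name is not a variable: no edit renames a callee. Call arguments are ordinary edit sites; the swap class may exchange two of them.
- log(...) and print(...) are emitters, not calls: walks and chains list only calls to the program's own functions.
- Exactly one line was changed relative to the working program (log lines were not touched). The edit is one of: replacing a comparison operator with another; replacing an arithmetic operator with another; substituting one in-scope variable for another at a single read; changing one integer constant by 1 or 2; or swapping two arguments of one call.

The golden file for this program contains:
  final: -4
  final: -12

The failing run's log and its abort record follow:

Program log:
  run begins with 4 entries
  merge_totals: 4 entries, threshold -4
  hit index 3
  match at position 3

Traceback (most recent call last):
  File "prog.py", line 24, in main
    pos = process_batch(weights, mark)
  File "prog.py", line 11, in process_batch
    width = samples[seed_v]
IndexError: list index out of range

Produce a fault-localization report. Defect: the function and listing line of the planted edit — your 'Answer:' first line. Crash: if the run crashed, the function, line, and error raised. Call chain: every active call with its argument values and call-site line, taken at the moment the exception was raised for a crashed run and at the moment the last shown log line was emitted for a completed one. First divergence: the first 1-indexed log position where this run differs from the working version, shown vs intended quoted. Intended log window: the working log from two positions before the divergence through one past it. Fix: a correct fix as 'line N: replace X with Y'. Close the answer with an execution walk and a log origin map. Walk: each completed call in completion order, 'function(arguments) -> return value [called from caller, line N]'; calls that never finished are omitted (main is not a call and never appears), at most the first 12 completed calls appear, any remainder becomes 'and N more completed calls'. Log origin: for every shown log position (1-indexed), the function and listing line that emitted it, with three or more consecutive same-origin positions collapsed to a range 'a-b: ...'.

Answer: the defect is in process_batch at line 11.
Key fact: The faulty run's log stops after 4 lines; the working version's next line would be 'driver got -12'.
Crash: process_batch, line 11, IndexError.
Call chain: main -> process_batch([-5, 8, 5, -4], -4) (called at line 24).
First divergence: position 5 — after 4 matching lines the faulty run goes silent; intended next line 'driver got -12'.
Intended log window:
  3: hit index 3
  4: match at position 3
  5: driver got -12
  6: enter mix_signals: left -12 right 3
Execution walk:
  merge_totals([-5, 8, 5, -4], -4) -> 3  [called from process_batch, line 9]
Log origins:
  1: emitted by main (line 23)
  2: emitted by merge_totals (line 2)
  3: emitted by merge_totals (line 5)
  4: emitted by process_batch (line 10)
A correct fix: line 11: replace `seed_v` with `floor`.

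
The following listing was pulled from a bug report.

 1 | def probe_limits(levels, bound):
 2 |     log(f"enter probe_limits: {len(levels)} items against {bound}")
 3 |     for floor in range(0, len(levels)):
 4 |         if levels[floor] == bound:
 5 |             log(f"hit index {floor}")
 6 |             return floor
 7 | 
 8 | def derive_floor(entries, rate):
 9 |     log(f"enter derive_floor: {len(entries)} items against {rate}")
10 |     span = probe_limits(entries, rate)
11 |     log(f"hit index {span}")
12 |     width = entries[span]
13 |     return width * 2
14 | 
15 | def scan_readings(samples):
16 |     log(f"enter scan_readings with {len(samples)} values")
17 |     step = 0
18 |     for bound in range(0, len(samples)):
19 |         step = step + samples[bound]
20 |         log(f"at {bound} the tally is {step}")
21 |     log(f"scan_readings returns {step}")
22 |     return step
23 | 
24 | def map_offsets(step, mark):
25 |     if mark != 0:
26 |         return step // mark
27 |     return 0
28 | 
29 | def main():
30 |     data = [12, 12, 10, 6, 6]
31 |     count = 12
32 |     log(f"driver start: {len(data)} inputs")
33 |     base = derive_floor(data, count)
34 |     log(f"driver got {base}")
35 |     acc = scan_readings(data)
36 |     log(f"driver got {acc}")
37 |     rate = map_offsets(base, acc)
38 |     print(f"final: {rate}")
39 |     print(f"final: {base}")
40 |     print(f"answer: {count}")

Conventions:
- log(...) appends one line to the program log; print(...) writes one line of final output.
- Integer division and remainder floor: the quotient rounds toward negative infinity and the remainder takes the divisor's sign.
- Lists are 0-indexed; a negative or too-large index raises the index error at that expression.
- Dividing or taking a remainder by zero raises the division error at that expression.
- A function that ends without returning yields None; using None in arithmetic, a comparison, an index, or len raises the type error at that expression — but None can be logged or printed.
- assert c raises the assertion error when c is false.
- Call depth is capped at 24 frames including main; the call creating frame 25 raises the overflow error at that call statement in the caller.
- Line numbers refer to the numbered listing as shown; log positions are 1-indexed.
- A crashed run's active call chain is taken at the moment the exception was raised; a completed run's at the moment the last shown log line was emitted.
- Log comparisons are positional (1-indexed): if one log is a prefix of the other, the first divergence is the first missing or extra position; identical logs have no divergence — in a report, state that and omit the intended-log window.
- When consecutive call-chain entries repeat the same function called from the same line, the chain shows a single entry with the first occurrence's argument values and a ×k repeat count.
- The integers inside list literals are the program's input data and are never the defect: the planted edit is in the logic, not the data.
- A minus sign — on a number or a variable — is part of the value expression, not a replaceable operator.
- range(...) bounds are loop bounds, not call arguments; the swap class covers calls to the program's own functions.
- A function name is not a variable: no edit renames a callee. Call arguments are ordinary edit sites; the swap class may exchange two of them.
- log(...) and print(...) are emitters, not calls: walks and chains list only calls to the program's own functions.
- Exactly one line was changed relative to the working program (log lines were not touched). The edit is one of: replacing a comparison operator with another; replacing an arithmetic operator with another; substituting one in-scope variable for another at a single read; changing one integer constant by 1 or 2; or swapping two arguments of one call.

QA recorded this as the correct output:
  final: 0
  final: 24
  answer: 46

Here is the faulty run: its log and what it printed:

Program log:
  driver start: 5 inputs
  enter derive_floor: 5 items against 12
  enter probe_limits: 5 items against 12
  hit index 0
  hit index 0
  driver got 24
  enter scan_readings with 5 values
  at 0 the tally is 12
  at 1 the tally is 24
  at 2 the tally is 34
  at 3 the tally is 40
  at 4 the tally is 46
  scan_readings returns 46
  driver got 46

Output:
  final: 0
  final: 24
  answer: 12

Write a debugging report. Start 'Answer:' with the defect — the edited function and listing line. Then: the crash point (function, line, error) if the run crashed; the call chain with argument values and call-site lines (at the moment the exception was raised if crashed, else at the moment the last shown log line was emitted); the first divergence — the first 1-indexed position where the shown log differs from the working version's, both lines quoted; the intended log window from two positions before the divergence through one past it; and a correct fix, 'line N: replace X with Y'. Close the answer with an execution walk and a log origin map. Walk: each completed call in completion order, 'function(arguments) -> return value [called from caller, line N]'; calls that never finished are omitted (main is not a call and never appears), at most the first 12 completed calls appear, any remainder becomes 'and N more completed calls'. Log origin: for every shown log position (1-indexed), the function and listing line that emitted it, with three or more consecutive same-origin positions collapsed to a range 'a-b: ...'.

Answer: the defect is in main at line 40.
The tell: Nothing in the log betrays the bug — only the output does.
Call chain: main.
First divergence: there is none — every log position agrees.
Execution walk:
  probe_limits([12, 12, 10, 6, 6], 12) -> 0  [called from derive_floor, line 10]
  derive_floor([12, 12, 10, 6, 6], 12) -> 24  [called from main, line 33]
  scan_readings([12, 12, 10, 6, 6]) -> 46  [called from main, line 35]
  map_offsets(24, 46) -> 0  [called from main, line 37]
Log line origins:
  1: logged in main at line 32
  2: logged in derive_floor at line 9
  3: logged in probe_limits at line 2
  4: logged in probe_limits at line 5
  5: logged in derive_floor at line 11
  6: logged in main at line 34
  7: logged in scan_readings at line 16
  8-12: logged in scan_readings at line 20
  13: logged in scan_readings at line 21
  14: logged in main at line 36
A correct fix: line 40: replace `count` with `acc`.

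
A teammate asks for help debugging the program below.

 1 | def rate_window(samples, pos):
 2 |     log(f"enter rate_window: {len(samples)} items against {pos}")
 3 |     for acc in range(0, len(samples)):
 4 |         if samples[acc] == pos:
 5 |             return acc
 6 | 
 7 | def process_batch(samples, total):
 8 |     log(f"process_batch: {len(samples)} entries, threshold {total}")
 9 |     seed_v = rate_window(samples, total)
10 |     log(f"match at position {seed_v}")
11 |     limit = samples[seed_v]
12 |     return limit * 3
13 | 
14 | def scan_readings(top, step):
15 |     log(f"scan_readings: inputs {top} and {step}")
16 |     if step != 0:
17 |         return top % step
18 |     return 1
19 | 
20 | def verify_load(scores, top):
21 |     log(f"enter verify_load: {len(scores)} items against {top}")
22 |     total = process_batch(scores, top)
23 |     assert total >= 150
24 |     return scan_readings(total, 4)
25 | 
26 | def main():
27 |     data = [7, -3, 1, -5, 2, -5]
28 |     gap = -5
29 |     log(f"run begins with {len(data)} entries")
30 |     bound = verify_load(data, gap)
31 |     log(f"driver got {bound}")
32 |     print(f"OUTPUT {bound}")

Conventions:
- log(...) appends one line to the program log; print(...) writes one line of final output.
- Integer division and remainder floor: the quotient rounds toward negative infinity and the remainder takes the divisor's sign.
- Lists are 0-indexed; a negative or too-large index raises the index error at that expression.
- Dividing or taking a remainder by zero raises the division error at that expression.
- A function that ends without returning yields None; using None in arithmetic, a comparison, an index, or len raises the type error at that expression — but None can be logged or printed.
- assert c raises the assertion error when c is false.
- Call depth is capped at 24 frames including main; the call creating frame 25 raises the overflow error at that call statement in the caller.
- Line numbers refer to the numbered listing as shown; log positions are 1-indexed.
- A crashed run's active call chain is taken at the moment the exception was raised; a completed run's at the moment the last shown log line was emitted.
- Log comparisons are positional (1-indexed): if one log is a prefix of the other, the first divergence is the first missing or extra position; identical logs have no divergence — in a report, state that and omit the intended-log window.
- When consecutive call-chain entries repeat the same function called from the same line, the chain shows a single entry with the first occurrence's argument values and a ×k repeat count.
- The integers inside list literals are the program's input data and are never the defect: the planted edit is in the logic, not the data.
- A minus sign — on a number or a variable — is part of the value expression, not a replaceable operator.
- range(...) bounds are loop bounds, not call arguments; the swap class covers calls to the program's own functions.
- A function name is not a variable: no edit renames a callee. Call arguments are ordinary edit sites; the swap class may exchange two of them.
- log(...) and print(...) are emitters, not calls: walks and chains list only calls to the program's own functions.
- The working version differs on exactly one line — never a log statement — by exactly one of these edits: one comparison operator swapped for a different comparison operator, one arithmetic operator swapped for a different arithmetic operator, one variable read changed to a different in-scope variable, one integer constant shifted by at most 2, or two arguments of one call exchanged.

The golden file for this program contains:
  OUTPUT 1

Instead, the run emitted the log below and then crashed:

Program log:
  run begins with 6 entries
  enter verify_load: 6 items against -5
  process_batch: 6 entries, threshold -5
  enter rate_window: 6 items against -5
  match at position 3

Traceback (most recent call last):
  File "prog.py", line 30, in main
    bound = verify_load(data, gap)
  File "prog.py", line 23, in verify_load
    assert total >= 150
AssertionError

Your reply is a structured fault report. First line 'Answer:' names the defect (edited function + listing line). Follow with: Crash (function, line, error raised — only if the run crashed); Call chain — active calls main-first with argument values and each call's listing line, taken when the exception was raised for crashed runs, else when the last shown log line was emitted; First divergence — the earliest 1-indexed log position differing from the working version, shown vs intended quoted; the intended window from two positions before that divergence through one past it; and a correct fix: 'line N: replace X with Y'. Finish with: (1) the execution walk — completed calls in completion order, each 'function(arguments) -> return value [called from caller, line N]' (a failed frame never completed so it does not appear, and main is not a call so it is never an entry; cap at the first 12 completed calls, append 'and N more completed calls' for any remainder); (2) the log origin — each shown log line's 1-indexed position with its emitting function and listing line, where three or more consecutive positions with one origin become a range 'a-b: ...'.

Answer: the defect is in verify_load at line 23.
Core observation: A complete run would log 'scan_readings: inputs -15 and 4' next, but this one stopped at 5 lines.
Crash: verify_load, line 23, AssertionError.
Call chain: main -> verify_load([7, -3, 1, -5, 2, -5], -5) (called at line 30).
First divergence: position 6 (shown log ended at 5 lines; the working version continues: 'scan_readings: inputs -15 and 4').
Intended log window:
  4: enter rate_window: 6 items against -5
  5: match at position 3
  6: scan_readings: inputs -15 and 4
  7: driver got 1
Execution walk:
  rate_window([7, -3, 1, -5, 2, -5], -5) -> 3  [called from process_batch, line 9]
  process_batch([7, -3, 1, -5, 2, -5], -5) -> -15  [called from verify_load, line 22]
Log line origins:
  1: emitted by main (line 29)
  2: emitted by verify_load (line 21)
  3: emitted by process_batch (line 8)
  4: emitted by rate_window (line 2)
  5: emitted by process_batch (line 10)
A correct fix: line 23: replace `>=` with `<=`.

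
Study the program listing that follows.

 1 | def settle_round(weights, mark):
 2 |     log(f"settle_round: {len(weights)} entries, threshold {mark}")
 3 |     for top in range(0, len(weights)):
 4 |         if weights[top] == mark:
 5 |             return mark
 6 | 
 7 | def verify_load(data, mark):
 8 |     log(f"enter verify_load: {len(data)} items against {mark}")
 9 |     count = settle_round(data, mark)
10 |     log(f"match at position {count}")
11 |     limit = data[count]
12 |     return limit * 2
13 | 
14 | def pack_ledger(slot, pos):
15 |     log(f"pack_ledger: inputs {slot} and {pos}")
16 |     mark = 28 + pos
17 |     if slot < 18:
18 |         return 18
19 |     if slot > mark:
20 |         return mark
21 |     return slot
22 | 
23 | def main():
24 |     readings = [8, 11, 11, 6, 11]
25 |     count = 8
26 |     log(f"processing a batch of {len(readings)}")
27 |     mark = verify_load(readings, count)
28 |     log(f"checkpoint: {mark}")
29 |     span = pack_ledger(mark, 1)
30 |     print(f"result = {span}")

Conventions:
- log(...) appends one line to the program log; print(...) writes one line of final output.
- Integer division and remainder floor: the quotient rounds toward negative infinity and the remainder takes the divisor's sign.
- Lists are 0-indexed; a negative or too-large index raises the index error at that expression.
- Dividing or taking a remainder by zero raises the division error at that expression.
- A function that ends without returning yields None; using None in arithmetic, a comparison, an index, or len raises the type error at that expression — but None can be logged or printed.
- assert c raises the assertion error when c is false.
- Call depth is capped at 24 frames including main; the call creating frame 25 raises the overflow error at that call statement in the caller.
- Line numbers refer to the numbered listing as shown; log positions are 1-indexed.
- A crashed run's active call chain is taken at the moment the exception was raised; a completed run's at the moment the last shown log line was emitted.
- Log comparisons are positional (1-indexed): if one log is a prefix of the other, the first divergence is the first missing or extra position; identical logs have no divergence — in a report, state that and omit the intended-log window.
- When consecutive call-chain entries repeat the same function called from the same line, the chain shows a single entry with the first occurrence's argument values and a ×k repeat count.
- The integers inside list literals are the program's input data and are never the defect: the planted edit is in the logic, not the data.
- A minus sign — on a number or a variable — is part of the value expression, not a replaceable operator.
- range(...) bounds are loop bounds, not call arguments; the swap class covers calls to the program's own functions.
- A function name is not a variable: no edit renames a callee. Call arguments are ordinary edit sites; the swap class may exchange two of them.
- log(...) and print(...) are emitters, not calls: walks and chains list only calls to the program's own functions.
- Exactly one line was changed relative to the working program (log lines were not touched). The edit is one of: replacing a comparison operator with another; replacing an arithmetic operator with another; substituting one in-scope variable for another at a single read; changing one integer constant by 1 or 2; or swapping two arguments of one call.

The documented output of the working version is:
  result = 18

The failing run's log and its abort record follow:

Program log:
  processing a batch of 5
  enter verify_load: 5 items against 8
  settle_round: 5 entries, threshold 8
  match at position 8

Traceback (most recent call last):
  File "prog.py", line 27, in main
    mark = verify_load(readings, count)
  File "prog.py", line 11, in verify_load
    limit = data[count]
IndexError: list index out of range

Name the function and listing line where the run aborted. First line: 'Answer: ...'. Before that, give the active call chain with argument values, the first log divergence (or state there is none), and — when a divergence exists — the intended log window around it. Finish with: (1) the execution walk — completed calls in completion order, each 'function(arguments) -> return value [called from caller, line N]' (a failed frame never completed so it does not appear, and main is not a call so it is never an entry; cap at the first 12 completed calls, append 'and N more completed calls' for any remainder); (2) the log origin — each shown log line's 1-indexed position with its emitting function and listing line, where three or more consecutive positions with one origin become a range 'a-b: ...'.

Answer: the error was raised in verify_load, line 11.
Key observation: The earliest visible damage is log position 4 — 'match at position 8' rather than the intended 'match at position 0'.
Call chain: main -> verify_load([8, 11, 11, 6, 11], 8) (called at line 27).
First divergence: position 4 — shown 'match at position 8', intended 'match at position 0'.
Intended log window:
  2: enter verify_load: 5 items against 8
  3: settle_round: 5 entries, threshold 8
  4: match at position 0
  5: checkpoint: 16
Execution walk:
  settle_round([8, 11, 11, 6, 11], 8) -> 8  [called from verify_load, line 9]
Origin of each log line:
  1: from main, line 26
  2: from verify_load, line 8
  3: from settle_round, line 2
  4: from verify_load, line 10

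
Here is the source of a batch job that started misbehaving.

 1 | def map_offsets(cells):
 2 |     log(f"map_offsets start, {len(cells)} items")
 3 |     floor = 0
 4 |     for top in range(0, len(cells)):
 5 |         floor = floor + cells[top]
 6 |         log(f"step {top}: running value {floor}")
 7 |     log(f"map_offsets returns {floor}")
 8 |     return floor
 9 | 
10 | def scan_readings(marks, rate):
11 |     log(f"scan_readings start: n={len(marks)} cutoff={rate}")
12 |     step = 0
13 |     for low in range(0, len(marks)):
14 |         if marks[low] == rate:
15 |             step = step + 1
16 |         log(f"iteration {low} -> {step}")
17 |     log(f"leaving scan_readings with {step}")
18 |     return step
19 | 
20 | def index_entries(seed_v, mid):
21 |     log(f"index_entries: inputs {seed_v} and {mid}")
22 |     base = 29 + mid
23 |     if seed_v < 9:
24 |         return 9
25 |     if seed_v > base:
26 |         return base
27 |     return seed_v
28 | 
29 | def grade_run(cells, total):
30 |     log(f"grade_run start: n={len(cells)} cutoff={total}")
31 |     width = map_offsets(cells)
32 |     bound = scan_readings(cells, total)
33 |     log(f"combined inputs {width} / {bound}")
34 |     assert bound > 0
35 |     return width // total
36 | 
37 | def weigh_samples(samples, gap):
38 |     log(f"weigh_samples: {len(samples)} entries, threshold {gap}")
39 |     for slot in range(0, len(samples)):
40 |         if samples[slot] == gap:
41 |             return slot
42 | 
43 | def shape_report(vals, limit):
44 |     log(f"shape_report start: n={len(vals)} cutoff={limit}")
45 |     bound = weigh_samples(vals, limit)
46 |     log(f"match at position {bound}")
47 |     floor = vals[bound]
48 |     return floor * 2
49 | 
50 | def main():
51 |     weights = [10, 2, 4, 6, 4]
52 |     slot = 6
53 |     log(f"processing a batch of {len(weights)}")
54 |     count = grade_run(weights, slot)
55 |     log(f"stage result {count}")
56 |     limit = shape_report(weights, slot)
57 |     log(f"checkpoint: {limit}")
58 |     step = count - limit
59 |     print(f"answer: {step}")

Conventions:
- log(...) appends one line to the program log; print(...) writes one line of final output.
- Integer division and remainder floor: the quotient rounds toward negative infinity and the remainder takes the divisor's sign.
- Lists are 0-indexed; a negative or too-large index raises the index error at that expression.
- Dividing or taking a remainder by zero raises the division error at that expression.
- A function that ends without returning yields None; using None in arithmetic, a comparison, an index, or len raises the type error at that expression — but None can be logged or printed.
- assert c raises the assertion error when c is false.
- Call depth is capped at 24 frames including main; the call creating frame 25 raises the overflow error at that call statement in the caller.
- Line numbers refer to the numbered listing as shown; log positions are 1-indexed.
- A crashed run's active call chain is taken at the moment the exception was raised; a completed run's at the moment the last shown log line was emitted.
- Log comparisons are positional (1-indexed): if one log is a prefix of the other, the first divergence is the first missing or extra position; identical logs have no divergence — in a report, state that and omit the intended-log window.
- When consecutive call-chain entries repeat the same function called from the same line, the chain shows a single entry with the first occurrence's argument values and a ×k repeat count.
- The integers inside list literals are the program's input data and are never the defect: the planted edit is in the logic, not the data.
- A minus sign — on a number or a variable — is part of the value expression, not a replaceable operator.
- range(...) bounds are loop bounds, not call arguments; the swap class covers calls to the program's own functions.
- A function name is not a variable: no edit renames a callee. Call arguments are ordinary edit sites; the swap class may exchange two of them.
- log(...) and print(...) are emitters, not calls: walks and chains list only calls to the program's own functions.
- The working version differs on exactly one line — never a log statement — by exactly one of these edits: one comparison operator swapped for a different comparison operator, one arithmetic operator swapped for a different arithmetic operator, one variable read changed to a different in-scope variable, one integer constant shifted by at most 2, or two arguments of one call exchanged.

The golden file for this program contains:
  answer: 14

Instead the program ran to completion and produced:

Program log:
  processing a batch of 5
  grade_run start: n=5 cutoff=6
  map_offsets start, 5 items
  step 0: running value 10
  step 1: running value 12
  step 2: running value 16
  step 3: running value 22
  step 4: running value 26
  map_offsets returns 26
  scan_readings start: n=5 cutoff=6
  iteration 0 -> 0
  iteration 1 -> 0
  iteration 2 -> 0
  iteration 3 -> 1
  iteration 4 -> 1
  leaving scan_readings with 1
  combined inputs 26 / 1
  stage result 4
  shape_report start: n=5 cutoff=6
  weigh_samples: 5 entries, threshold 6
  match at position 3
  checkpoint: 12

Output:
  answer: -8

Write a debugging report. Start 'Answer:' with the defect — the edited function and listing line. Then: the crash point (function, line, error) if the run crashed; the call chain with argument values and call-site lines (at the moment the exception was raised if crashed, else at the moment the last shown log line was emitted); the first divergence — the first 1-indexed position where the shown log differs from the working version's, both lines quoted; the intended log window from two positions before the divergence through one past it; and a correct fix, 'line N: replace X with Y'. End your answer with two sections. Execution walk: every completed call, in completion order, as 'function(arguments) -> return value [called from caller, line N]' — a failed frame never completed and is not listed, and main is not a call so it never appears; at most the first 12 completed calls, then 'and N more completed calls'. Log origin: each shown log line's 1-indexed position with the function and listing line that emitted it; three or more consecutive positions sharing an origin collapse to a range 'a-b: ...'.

Answer: the defect is in grade_run at line 35.
Core observation: The log first diverges at position 18: the faulty run prints 'stage result 4' where the working version prints 'stage result 26'.
Call chain: main.
First divergence: position 18 — shown 'stage result 4', intended 'stage result 26'.
Intended log window:
  16: leaving scan_readings with 1
  17: combined inputs 26 / 1
  18: stage result 26
  19: shape_report start: n=5 cutoff=6
Execution walk:
  map_offsets([10, 2, 4, 6, 4]) -> 26  [called from grade_run, line 31]
  scan_readings([10, 2, 4, 6, 4], 6) -> 1  [called from grade_run, line 32]
  grade_run([10, 2, 4, 6, 4], 6) -> 4  [called from main, line 54]
  weigh_samples([10, 2, 4, 6, 4], 6) -> 3  [called from shape_report, line 45]
  shape_report([10, 2, 4, 6, 4], 6) -> 12  [called from main, line 56]
Origin of each log line:
  1: emitted by main (line 53)
  2: emitted by grade_run (line 30)
  3: emitted by map_offsets (line 2)
  4-8: emitted by map_offsets (line 6)
  9: emitted by map_offsets (line 7)
  10: emitted by scan_readings (line 11)
  11-15: emitted by scan_readings (line 16)
  16: emitted by scan_readings (line 17)
  17: emitted by grade_run (line 33)
  18: emitted by main (line 55)
  19: emitted by shape_report (line 44)
  20: emitted by weigh_samples (line 38)
  21: emitted by shape_report (line 46)
  22: emitted by main (line 57)
A correct fix: line 35: replace `total` with `bound`.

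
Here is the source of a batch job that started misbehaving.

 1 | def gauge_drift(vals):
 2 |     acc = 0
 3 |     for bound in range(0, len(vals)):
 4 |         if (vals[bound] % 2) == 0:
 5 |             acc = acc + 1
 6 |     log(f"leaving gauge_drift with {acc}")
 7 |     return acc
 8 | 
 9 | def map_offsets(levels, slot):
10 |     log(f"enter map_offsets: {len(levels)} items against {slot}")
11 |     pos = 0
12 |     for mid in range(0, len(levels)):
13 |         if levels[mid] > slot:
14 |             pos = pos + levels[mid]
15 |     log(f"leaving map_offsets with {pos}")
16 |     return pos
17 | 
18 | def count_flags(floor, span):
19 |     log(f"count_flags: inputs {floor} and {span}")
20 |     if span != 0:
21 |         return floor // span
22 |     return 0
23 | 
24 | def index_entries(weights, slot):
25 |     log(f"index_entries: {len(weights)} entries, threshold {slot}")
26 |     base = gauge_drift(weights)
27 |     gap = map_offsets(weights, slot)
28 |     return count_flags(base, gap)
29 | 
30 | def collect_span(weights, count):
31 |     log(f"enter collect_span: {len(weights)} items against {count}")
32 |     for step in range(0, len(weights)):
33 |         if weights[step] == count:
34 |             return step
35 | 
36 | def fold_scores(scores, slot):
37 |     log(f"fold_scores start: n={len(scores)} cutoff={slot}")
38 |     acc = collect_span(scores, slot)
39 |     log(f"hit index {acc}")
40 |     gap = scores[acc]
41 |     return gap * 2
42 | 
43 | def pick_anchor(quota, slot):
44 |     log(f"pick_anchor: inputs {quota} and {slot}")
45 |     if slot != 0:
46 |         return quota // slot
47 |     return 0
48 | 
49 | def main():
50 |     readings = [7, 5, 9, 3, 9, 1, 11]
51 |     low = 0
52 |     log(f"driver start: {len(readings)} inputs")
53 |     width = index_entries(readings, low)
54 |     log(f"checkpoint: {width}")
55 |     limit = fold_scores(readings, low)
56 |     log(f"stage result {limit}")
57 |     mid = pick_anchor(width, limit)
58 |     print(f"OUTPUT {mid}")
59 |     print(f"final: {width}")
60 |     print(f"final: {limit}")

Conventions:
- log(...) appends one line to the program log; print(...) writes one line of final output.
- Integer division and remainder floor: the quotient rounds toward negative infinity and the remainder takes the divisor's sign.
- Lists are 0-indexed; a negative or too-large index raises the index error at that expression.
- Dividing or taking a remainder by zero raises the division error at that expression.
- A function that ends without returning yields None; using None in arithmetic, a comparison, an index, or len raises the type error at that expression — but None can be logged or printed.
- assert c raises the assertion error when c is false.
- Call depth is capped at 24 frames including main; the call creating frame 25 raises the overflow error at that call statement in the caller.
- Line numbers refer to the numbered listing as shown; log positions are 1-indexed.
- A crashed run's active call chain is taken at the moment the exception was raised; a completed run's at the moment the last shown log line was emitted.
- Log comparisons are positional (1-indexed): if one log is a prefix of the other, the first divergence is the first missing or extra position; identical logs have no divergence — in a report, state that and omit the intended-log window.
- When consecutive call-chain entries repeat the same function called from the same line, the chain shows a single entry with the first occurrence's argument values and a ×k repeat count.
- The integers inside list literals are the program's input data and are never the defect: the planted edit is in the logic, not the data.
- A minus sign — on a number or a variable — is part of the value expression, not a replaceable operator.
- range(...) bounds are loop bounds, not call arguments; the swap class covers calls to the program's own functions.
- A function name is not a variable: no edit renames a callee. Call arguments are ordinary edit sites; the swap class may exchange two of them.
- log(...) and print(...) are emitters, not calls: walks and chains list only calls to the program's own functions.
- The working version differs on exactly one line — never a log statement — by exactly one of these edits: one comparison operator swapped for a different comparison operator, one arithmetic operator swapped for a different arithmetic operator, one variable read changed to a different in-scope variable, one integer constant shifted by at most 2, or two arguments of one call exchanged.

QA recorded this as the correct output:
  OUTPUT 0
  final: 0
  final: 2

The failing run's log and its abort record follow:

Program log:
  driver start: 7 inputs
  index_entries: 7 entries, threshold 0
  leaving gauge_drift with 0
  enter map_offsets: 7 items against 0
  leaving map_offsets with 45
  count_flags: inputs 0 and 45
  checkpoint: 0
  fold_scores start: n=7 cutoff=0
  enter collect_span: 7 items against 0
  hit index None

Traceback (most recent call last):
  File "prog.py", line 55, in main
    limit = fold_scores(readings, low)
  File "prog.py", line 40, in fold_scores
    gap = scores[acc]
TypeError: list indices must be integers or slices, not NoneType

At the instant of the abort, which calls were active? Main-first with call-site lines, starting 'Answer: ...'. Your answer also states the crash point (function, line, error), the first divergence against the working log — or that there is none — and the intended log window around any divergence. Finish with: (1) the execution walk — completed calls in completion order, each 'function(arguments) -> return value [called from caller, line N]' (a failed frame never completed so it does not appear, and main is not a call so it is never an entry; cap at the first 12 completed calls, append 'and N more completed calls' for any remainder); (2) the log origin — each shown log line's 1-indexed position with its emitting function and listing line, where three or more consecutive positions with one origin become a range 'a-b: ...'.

Answer: main -> fold_scores (called at line 55).
The tell: Position 2 is the first bad log line: 'index_entries: 7 entries, threshold 0' should read 'index_entries: 7 entries, threshold 1'.
Crash: fold_scores, line 40, TypeError.
First divergence: at position 2 the run shows 'index_entries: 7 entries, threshold 0' where the working version logs 'index_entries: 7 entries, threshold 1'.
Intended log window:
  1: driver start: 7 inputs
  2: index_entries: 7 entries, threshold 1
  3: leaving gauge_drift with 0
Execution walk:
  gauge_drift([7, 5, 9, 3, 9, 1, 11]) -> 0  [called from index_entries, line 26]
  map_offsets([7, 5, 9, 3, 9, 1, 11], 0) -> 45  [called from index_entries, line 27]
  count_flags(0, 45) -> 0  [called from index_entries, line 28]
  index_entries([7, 5, 9, 3, 9, 1, 11], 0) -> 0  [called from main, line 53]
  collect_span([7, 5, 9, 3, 9, 1, 11], 0) -> None  [called from fold_scores, line 38]
Log origin:
  1: from main, line 52
  2: from index_entries, line 25
  3: from gauge_drift, line 6
  4: from map_offsets, line 10
  5: from map_offsets, line 15
  6: from count_flags, line 19
  7: from main, line 54
  8: from fold_scores, line 37
  9: from collect_span, line 31
  10: from fold_scores, line 39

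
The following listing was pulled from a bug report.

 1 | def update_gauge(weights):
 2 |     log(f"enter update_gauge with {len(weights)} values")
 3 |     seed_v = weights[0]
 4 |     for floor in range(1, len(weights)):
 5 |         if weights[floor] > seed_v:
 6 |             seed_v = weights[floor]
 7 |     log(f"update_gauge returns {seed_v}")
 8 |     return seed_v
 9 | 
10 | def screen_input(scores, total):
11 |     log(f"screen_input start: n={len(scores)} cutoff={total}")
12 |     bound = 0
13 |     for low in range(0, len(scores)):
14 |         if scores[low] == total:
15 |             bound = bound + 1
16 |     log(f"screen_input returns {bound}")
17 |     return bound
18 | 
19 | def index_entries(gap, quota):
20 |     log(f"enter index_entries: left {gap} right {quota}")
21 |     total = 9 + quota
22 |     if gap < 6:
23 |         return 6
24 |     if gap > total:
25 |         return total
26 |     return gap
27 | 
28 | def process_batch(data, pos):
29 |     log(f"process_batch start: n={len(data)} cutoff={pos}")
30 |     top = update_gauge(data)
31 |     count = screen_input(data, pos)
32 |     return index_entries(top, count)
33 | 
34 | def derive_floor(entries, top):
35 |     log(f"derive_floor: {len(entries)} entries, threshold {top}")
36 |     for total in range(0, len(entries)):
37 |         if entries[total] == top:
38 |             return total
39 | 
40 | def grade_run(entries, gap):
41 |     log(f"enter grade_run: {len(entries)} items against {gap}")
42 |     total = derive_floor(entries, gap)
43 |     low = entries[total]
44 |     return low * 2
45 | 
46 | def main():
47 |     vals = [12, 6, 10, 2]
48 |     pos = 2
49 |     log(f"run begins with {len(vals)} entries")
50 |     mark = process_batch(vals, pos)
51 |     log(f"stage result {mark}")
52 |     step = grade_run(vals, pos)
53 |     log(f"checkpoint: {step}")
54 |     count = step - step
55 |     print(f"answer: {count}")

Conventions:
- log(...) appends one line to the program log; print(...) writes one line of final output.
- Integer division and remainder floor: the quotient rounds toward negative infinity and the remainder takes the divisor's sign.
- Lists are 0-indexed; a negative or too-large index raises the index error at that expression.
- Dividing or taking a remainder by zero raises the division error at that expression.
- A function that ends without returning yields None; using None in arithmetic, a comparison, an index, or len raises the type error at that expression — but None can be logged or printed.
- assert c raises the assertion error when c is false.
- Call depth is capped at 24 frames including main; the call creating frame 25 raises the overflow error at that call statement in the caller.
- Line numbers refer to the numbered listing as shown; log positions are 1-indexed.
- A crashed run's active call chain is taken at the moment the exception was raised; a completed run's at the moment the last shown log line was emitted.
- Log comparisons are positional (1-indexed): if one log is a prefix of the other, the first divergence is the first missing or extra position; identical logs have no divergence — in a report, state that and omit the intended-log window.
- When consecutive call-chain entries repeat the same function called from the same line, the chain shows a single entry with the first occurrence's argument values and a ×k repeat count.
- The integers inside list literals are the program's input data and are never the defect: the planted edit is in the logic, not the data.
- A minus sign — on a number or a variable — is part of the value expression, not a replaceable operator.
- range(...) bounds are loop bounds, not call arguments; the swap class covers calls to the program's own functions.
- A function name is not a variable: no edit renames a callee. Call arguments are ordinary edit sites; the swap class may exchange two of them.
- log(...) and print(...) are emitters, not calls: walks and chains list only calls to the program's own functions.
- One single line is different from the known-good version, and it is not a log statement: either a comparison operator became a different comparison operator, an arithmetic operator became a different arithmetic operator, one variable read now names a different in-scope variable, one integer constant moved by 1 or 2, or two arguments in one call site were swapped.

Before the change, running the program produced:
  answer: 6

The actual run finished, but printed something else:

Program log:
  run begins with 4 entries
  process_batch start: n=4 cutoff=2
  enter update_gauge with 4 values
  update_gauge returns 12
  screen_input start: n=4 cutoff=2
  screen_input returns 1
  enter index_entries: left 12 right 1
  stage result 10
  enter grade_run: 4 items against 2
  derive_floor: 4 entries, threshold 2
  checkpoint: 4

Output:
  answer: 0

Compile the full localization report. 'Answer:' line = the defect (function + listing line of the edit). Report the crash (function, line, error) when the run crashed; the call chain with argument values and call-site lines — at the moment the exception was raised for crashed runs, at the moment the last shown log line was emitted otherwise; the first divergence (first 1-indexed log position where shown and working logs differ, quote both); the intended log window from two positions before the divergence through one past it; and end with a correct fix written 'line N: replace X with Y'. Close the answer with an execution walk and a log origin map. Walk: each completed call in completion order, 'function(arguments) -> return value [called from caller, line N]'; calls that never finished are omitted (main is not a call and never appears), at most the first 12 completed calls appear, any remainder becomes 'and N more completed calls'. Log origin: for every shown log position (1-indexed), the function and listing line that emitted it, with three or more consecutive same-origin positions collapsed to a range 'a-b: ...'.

Answer: the defect is in main at line 54.
Key fact: Nothing in the log betrays the bug — only the output does.
Call chain: main.
First divergence: there is none — every log position agrees.
Execution walk:
  update_gauge([12, 6, 10, 2]) -> 12  [called from process_batch, line 30]
  screen_input([12, 6, 10, 2], 2) -> 1  [called from process_batch, line 31]
  index_entries(12, 1) -> 10  [called from process_batch, line 32]
  process_batch([12, 6, 10, 2], 2) -> 10  [called from main, line 50]
  derive_floor([12, 6, 10, 2], 2) -> 3  [called from grade_run, line 42]
  grade_run([12, 6, 10, 2], 2) -> 4  [called from main, line 52]
Log origins:
  1: emitted by main (line 49)
  2: emitted by process_batch (line 29)
  3: emitted by update_gauge (line 2)
  4: emitted by update_gauge (line 7)
  5: emitted by screen_input (line 11)
  6: emitted by screen_input (line 16)
  7: emitted by index_entries (line 20)
  8: emitted by main (line 51)
  9: emitted by grade_run (line 41)
  10: emitted by derive_floor (line 35)
  11: emitted by main (line 53)
A correct fix: line 54: replace `step - step` with `mark - step`.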